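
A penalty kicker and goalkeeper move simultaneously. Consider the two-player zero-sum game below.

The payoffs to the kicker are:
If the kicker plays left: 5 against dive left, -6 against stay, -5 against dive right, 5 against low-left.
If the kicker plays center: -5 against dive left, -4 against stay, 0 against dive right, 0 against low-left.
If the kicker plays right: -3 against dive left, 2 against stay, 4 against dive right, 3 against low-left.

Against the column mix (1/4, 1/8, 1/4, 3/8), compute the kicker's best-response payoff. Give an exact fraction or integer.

left: (5)·(1/4) + (-6)·(1/8) + (-5)·(1/4) + (5)·(3/8) = 9/8.
center: (-5)·(1/4) + (-4)·(1/8) + (0)·(1/4) + (0)·(3/8) = -7/4.
right: (-3)·(1/4) + (2)·(1/8) + (4)·(1/4) + (3)·(3/8) = 13/8.
The best pure response is right with expected payoff 13/8.

13/8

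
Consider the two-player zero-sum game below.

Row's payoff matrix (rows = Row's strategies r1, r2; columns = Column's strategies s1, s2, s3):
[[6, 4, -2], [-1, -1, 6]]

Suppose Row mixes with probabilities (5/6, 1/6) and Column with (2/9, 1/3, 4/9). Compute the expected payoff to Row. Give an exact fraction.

Against (2/9, 1/3, 4/9), each row's expected payoff is r1: 16/9; r2: 19/9.
Taking the (5/6, 1/6)-weighted average: (5/6)·(16/9) + (1/6)·(19/9) = 11/6.

11/6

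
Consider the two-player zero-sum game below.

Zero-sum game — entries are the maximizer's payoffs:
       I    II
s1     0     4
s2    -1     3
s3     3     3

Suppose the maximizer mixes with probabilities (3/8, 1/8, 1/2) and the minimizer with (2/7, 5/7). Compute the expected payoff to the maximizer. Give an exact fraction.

Against (2/7, 5/7), each row's expected payoff is s1: 20/7; s2: 13/7; s3: 3.
Taking the (3/8, 1/8, 1/2)-weighted average: (3/8)·(20/7) + (1/8)·(13/7) + (1/2)·(3) = 157/56.

157/56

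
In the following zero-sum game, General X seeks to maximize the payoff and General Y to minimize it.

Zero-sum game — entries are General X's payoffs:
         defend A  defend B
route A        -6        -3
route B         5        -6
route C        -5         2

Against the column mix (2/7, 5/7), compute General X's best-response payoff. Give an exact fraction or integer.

route A: (-6)·(2/7) + (-3)·(5/7) = -27/7.
route B: (5)·(2/7) + (-6)·(5/7) = -20/7.
route C: (-5)·(2/7) + (2)·(5/7) = 0.
The best pure response is route C with expected payoff 0.

0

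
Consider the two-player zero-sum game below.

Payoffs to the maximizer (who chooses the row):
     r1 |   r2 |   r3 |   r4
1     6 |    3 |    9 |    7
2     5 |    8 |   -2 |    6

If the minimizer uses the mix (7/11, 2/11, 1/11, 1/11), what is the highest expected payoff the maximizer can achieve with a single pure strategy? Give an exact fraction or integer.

1: (6)·(7/11) + (3)·(2/11) + (9)·(1/11) + (7)·(1/11) = 64/11.
2: (5)·(7/11) + (8)·(2/11) + (-2)·(1/11) + (6)·(1/11) = 5.
The best pure response is 1 with expected payoff 64/11.

64/11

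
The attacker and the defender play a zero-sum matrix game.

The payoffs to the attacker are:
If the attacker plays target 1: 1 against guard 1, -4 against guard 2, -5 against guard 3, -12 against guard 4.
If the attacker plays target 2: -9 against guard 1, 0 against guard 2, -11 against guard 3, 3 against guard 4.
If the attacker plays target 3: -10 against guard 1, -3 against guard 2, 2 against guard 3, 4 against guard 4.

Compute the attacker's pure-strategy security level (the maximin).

-10

The worst-case payoff for each row is target 1: -12, target 2: -11, target 3: -10.
The best of these is -10.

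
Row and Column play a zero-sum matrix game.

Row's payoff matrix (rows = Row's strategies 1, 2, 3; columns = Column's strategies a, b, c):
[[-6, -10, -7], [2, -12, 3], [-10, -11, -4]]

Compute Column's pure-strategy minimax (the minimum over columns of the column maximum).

-10

The worst case (largest entry) in each column is a: 2, b: -10, c: 3.
The best (smallest) of these is -10.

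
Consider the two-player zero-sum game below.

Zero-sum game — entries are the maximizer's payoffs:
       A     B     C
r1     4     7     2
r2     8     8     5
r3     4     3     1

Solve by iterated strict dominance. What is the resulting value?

Column B is strictly dominated by C for the minimizer (2<7, 5<8, 1<3); eliminate B.
Column A is strictly dominated by C for the minimizer (2<4, 5<8, 1<4); eliminate A.
Row r3 is strictly dominated by row r1 (2>1); eliminate r3.
Row r1 is strictly dominated by row r2 (5>2); eliminate r1.
Only (r2, C) remains, with payoff 5.

5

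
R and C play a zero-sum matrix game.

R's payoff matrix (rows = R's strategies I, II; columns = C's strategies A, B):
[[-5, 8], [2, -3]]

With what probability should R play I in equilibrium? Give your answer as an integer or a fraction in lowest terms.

Row minima are -5 and -3, so R's maximin is -3; column maxima are 2 and 8, so C's minimax is 2. These differ, so the equilibrium is in mixed strategies.
Let R play I with probability p. C is indifferent when −5p + 2(1−p) = 8p − 3(1−p), giving p = 5/18.

5/18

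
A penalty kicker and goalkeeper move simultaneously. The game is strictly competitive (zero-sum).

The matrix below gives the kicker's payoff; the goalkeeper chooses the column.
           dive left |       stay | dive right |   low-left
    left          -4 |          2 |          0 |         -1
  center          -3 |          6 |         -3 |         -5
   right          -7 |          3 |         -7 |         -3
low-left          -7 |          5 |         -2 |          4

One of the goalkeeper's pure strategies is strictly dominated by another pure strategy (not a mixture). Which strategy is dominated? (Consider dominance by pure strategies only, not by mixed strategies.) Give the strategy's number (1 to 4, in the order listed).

2

The goalkeeper prefers columns that give the kicker less. Compare stay with dive left: -4 < 2, -3 < 6, -7 < 3, -7 < 5.
So dive left strictly dominates stay for the goalkeeper; stay is strictly dominated.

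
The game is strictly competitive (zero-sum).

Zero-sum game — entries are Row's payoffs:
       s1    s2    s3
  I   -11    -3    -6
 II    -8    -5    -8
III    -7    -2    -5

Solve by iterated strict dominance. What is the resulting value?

-7

Row I is strictly dominated by row III (-7>-11, -2>-3, -5>-6); eliminate I.
Column s2 is strictly dominated by s1 for Column (-8<-5, -7<-2); eliminate s2.
Row II is strictly dominated by row III (-7>-8, -5>-8); eliminate II.
Column s3 is strictly dominated by s1 for Column (-7<-5); eliminate s3.
Only (III, s1) remains, with payoff -7.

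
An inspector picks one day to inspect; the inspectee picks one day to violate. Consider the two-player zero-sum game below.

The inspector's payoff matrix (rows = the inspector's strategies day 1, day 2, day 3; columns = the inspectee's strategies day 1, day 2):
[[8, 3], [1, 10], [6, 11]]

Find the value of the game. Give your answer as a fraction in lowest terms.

7

Row day 2 is strictly dominated by row day 3, so the inspector never plays it.
The remaining 2×2 game on (day 1, day 3) × (day 1, day 2) has no saddle point. Let the inspector play day 1 with probability p; indifference gives 8p + 6(1−p) = 3p + 11(1−p), so p = 1/2.
Similarly the inspectee's optimal q on day 1 is 4/5, and the value is 8·(4/5) + (3)·(1/5) = 7.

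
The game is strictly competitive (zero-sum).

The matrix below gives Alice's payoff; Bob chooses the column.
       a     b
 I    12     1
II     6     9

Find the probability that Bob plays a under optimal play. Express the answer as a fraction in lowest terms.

Row minima are 1 and 6, so Alice's maximin is 6; column maxima are 12 and 9, so Bob's minimax is 9. These differ, so the equilibrium is in mixed strategies.
Let Bob play a with probability q. Alice is indifferent when 12q + (1−q) = 6q + 9(1−q), giving q = 4/7.

4/7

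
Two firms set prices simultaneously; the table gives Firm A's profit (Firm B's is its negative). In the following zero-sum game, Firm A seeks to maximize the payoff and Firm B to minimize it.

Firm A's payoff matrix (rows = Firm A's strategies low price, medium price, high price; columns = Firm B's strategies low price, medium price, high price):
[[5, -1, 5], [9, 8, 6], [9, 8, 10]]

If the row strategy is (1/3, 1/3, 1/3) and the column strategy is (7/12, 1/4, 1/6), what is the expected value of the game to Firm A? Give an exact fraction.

62/9

Against (7/12, 1/4, 1/6), each row's expected payoff is low price: 7/2; medium price: 33/4; high price: 107/12.
Taking the (1/3, 1/3, 1/3)-weighted average: (1/3)·(7/2) + (1/3)·(33/4) + (1/3)·(107/12) = 62/9.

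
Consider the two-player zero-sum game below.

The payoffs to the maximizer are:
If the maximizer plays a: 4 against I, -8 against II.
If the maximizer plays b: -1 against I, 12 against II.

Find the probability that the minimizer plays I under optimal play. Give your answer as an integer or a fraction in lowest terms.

4/5

Row minima are -8 and -1, so the maximizer's maximin is -1; column maxima are 4 and 12, so the minimizer's minimax is 4. These differ, so the equilibrium is in mixed strategies.
Let the minimizer play I with probability q. The maximizer is indifferent when 4q − 8(1−q) = −q + 12(1−q), giving q = 4/5.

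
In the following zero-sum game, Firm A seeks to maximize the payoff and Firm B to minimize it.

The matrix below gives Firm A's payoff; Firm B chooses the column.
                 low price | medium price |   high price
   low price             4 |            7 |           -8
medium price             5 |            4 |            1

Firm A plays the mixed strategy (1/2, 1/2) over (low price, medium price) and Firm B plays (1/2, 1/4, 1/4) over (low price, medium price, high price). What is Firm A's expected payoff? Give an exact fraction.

11/4

Against (1/2, 1/4, 1/4), each row's expected payoff is low price: 7/4; medium price: 15/4.
Taking the (1/2, 1/2)-weighted average: (1/2)·(7/4) + (1/2)·(15/4) = 11/4.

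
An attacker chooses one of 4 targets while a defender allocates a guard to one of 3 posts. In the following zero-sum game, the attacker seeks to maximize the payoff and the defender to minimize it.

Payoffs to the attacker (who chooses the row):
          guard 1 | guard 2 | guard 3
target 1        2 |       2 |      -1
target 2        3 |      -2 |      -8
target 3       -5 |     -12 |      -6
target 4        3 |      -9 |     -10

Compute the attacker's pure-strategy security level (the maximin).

-1

The worst-case payoff for each row is target 1: -1, target 2: -8, target 3: -12, target 4: -10.
The best of these is -1.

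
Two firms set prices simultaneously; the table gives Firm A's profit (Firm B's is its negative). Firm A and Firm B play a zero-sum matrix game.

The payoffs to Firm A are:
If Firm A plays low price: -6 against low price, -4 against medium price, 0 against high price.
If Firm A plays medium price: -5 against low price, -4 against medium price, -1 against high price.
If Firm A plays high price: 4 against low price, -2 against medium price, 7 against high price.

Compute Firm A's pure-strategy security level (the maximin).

-2

The worst-case payoff for each row is low price: -6, medium price: -5, high price: -2.
The best of these is -2.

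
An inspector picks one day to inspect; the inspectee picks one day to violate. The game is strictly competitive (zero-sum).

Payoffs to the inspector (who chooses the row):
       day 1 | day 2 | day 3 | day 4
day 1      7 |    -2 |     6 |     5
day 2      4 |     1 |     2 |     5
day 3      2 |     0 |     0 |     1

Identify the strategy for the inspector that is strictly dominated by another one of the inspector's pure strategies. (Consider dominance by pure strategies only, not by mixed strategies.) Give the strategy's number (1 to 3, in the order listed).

Compare day 3 with day 2: 4 > 2, 1 > 0, 2 > 0, 5 > 1.
So day 2 strictly dominates day 3 for the inspector; day 3 is strictly dominated.

3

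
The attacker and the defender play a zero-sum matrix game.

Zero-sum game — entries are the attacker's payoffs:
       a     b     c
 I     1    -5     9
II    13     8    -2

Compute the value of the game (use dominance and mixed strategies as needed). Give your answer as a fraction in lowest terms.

Column a is strictly dominated by b for the defender (it gives the attacker more in every row).
The remaining 2×2 game on (I, II) × (b, c) has no saddle point. Let the attacker play I with probability p; indifference gives −5p + 8(1−p) = 9p − 2(1−p), so p = 5/12.
Similarly the defender's optimal q on b is 11/24, and the value is -5·(11/24) + (9)·(13/24) = 31/12.

31/12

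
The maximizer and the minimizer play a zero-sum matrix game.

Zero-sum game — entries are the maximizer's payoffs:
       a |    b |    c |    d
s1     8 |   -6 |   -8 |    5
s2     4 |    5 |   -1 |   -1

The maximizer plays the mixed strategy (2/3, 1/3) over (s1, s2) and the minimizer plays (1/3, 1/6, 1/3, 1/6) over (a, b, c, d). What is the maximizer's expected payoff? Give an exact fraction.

4/9

Against (1/3, 1/6, 1/3, 1/6), each row's expected payoff is s1: -1/6; s2: 5/3.
Taking the (2/3, 1/3)-weighted average: (2/3)·(-1/6) + (1/3)·(5/3) = 4/9.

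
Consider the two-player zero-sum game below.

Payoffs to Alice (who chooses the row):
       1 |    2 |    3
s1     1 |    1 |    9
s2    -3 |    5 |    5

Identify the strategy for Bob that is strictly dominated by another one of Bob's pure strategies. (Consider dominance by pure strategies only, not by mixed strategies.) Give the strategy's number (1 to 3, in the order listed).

3

Bob prefers columns that give Alice less. Compare 3 with 1: 1 < 9, -3 < 5.
So 1 strictly dominates 3 for Bob; 3 is strictly dominated.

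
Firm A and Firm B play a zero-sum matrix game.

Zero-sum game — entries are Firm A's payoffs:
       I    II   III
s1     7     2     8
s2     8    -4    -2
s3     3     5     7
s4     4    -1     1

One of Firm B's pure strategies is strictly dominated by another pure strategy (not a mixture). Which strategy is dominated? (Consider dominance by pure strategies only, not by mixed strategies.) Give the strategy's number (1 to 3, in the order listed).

Firm B prefers columns that give Firm A less. Compare III with II: 2 < 8, -4 < -2, 5 < 7, -1 < 1.
So II strictly dominates III for Firm B; III is strictly dominated.

3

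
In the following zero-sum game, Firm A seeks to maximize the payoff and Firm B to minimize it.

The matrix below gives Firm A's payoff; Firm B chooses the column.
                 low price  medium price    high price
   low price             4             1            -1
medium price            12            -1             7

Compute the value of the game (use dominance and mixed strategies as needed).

Column low price is strictly dominated by high price for Firm B (it gives Firm A more in every row).
The remaining 2×2 game on (low price, medium price) × (medium price, high price) has no saddle point. Let Firm A play low price with probability p; indifference gives p − (1−p) = −p + 7(1−p), so p = 4/5.
Similarly Firm B's optimal q on medium price is 4/5, and the value is 1·(4/5) + (-1)·(1/5) = 3/5.

3/5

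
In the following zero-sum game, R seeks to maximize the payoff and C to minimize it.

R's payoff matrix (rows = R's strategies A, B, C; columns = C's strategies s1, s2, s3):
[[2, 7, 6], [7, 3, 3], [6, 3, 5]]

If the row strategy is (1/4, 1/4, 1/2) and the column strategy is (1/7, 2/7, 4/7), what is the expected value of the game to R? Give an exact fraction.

129/28

Against (1/7, 2/7, 4/7), each row's expected payoff is A: 40/7; B: 25/7; C: 32/7.
Taking the (1/4, 1/4, 1/2)-weighted average: (1/4)·(40/7) + (1/4)·(25/7) + (1/2)·(32/7) = 129/28.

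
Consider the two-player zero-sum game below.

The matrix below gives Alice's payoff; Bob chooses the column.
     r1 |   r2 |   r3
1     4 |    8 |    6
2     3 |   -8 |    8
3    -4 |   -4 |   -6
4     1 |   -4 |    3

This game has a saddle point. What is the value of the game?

Row minima: 4, -8, -6, -4 → Alice's maximin is 4.
Column maxima: 4, 8, 8 → Bob's minimax is 4.
They coincide at (1, r1), so the value is 4.

4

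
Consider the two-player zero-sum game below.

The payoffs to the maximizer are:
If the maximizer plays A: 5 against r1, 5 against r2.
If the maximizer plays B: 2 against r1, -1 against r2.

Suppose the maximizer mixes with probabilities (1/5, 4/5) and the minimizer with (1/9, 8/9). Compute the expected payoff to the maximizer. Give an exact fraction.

7/15

Against (1/9, 8/9), each row's expected payoff is A: 5; B: -2/3.
Taking the (1/5, 4/5)-weighted average: (1/5)·(5) + (4/5)·(-2/3) = 7/15.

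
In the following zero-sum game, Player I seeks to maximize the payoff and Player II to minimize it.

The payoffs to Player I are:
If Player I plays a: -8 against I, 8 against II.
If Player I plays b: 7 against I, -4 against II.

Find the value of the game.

8/9

Row minima are -8 and -4, so Player I's maximin is -4; column maxima are 7 and 8, so Player II's minimax is 7. These differ, so the equilibrium is in mixed strategies.
Let Player I play a with probability p. Player II is indifferent when −8p + 7(1−p) = 8p − 4(1−p), giving p = 11/27.
Let Player II play I with probability q. Player I is indifferent when −8q + 8(1−q) = 7q − 4(1−q), giving q = 4/9.
The value is -8·(4/9) + (8)·(5/9) = 8/9.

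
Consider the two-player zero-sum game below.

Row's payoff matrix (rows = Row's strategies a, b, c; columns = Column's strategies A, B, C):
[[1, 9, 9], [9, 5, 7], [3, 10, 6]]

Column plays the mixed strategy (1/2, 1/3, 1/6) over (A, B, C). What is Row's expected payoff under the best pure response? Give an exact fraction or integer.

a: (1)·(1/2) + (9)·(1/3) + (9)·(1/6) = 5.
b: (9)·(1/2) + (5)·(1/3) + (7)·(1/6) = 22/3.
c: (3)·(1/2) + (10)·(1/3) + (6)·(1/6) = 35/6.
The best pure response is b with expected payoff 22/3.

22/3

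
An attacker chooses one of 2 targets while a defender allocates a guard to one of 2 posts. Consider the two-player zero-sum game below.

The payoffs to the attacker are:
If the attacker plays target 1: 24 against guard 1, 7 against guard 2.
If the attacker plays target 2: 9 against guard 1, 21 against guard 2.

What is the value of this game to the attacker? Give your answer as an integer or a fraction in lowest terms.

441/29

Row minima are 7 and 9, so the attacker's maximin is 9; column maxima are 24 and 21, so the defender's minimax is 21. These differ, so the equilibrium is in mixed strategies.
Let the attacker play target 1 with probability p. The defender is indifferent when 24p + 9(1−p) = 7p + 21(1−p), giving p = 12/29.
Let the defender play guard 1 with probability q. The attacker is indifferent when 24q + 7(1−q) = 9q + 21(1−q), giving q = 14/29.
The value is 24·(14/29) + (7)·(15/29) = 441/29.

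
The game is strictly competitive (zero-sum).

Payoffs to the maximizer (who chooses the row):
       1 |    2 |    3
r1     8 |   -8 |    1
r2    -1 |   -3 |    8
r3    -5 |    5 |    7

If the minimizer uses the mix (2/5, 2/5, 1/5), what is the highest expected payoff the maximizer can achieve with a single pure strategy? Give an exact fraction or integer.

r1: (8)·(2/5) + (-8)·(2/5) + (1)·(1/5) = 1/5.
r2: (-1)·(2/5) + (-3)·(2/5) + (8)·(1/5) = 0.
r3: (-5)·(2/5) + (5)·(2/5) + (7)·(1/5) = 7/5.
The best pure response is r3 with expected payoff 7/5.

7/5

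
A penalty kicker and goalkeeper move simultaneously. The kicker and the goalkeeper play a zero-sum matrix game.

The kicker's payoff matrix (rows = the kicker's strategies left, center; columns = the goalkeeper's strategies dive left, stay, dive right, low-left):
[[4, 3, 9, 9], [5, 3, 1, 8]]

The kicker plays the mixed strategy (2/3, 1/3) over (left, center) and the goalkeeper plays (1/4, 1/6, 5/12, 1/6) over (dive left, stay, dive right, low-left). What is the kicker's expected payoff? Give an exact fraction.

Against (1/4, 1/6, 5/12, 1/6), each row's expected payoff is left: 27/4; center: 7/2.
Taking the (2/3, 1/3)-weighted average: (2/3)·(27/4) + (1/3)·(7/2) = 17/3.

17/3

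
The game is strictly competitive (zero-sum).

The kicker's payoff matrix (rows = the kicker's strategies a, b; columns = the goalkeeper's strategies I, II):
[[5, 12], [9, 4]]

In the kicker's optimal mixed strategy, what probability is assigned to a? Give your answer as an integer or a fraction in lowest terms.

5/12

Row minima are 5 and 4, so the kicker's maximin is 5; column maxima are 9 and 12, so the goalkeeper's minimax is 9. These differ, so the equilibrium is in mixed strategies.
Let the kicker play a with probability p. The goalkeeper is indifferent when 5p + 9(1−p) = 12p + 4(1−p), giving p = 5/12.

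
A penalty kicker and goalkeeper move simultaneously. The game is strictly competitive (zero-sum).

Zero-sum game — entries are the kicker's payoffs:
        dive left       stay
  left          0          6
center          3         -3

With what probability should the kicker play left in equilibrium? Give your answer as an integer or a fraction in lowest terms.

Row minima are 0 and -3, so the kicker's maximin is 0; column maxima are 3 and 6, so the goalkeeper's minimax is 3. These differ, so the equilibrium is in mixed strategies.
Let the kicker play left with probability p. The goalkeeper is indifferent when 3(1−p) = 6p − 3(1−p), giving p = 1/2.

1/2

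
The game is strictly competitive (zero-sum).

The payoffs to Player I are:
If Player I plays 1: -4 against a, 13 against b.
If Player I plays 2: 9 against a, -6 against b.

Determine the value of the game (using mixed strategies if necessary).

Row minima are -4 and -6, so Player I's maximin is -4; column maxima are 9 and 13, so Player II's minimax is 9. These differ, so the equilibrium is in mixed strategies.
Let Player I play 1 with probability p. Player II is indifferent when −4p + 9(1−p) = 13p − 6(1−p), giving p = 15/32.
Let Player II play a with probability q. Player I is indifferent when −4q + 13(1−q) = 9q − 6(1−q), giving q = 19/32.
The value is -4·(19/32) + (13)·(13/32) = 93/32.

93/32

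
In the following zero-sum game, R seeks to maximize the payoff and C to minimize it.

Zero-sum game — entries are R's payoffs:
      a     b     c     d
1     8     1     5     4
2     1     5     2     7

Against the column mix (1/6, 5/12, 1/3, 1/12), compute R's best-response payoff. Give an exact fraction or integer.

15/4

1: (8)·(1/6) + (1)·(5/12) + (5)·(1/3) + (4)·(1/12) = 15/4.
2: (1)·(1/6) + (5)·(5/12) + (2)·(1/3) + (7)·(1/12) = 7/2.
The best pure response is 1 with expected payoff 15/4.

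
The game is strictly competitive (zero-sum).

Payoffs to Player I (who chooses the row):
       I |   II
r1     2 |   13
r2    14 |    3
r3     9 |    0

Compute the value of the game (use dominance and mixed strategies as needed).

Row r3 is strictly dominated by row r2, so Player I never plays it.
The remaining 2×2 game on (r1, r2) × (I, II) has no saddle point. Let Player I play r1 with probability p; indifference gives 2p + 14(1−p) = 13p + 3(1−p), so p = 1/2.
Similarly Player II's optimal q on I is 5/11, and the value is 2·(5/11) + (13)·(6/11) = 8.

8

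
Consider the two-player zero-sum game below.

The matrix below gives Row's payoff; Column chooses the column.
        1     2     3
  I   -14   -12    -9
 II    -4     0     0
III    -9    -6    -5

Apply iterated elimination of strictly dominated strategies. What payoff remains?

Row III is strictly dominated by row II (-4>-9, 0>-6, 0>-5); eliminate III.
Column 2 is strictly dominated by 1 for Column (-14<-12, -4<0); eliminate 2.
Row I is strictly dominated by row II (-4>-14, 0>-9); eliminate I.
Column 3 is strictly dominated by 1 for Column (-4<0); eliminate 3.
Only (II, 1) remains, with payoff -4.

-4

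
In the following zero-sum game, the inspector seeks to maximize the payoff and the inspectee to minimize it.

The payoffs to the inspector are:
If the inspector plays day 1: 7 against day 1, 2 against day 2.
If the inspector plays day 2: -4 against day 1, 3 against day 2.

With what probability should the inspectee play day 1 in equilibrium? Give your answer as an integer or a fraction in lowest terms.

Row minima are 2 and -4, so the inspector's maximin is 2; column maxima are 7 and 3, so the inspectee's minimax is 3. These differ, so the equilibrium is in mixed strategies.
Let the inspectee play day 1 with probability q. The inspector is indifferent when 7q + 2(1−q) = −4q + 3(1−q), giving q = 1/12.

1/12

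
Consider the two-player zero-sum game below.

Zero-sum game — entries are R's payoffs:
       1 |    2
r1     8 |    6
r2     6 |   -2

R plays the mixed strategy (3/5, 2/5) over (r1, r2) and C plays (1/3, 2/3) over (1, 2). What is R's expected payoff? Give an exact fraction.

Against (1/3, 2/3), each row's expected payoff is r1: 20/3; r2: 2/3.
Taking the (3/5, 2/5)-weighted average: (3/5)·(20/3) + (2/5)·(2/3) = 64/15.

64/15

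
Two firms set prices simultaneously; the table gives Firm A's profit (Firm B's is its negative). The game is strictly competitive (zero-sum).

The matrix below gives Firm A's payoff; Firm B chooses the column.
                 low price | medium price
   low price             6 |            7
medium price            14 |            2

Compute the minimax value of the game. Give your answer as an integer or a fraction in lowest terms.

Row minima are 6 and 2, so Firm A's maximin is 6; column maxima are 14 and 7, so Firm B's minimax is 7. These differ, so the equilibrium is in mixed strategies.
Let Firm A play low price with probability p. Firm B is indifferent when 6p + 14(1−p) = 7p + 2(1−p), giving p = 12/13.
Let Firm B play low price with probability q. Firm A is indifferent when 6q + 7(1−q) = 14q + 2(1−q), giving q = 5/13.
The value is 6·(5/13) + (7)·(8/13) = 86/13.

86/13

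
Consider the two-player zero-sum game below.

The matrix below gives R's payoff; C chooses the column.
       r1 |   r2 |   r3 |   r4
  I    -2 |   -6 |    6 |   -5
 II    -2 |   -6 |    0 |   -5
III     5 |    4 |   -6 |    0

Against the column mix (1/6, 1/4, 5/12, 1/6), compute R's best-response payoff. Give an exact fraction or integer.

-1/6

I: (-2)·(1/6) + (-6)·(1/4) + (6)·(5/12) + (-5)·(1/6) = -1/6.
II: (-2)·(1/6) + (-6)·(1/4) + (0)·(5/12) + (-5)·(1/6) = -8/3.
III: (5)·(1/6) + (4)·(1/4) + (-6)·(5/12) + (0)·(1/6) = -2/3.
The best pure response is I with expected payoff -1/6.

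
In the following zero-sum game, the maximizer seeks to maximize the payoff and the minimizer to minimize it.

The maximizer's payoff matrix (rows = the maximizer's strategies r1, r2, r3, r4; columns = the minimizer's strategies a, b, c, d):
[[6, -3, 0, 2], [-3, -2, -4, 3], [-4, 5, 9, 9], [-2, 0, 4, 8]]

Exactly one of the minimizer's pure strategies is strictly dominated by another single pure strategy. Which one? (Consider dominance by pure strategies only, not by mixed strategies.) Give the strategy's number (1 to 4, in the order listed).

The minimizer prefers columns that give the maximizer less. Compare d with b: -3 < 2, -2 < 3, 5 < 9, 0 < 8.
So b strictly dominates d for the minimizer; d is strictly dominated.

4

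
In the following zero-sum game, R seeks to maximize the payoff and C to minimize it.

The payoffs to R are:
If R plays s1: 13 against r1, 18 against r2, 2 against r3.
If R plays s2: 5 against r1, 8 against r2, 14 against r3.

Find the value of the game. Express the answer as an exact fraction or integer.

Column r2 is strictly dominated by r1 for C (it gives R more in every row).
The remaining 2×2 game on (s1, s2) × (r1, r3) has no saddle point. Let R play s1 with probability p; indifference gives 13p + 5(1−p) = 2p + 14(1−p), so p = 9/20.
Similarly C's optimal q on r1 is 3/5, and the value is 13·(3/5) + (2)·(2/5) = 43/5.

43/5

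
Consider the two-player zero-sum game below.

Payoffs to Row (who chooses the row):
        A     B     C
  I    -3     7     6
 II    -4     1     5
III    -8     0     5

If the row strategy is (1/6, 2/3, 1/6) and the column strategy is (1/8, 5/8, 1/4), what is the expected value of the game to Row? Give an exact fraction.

15/8

Against (1/8, 5/8, 1/4), each row's expected payoff is I: 11/2; II: 11/8; III: 1/4.
Taking the (1/6, 2/3, 1/6)-weighted average: (1/6)·(11/2) + (2/3)·(11/8) + (1/6)·(1/4) = 15/8.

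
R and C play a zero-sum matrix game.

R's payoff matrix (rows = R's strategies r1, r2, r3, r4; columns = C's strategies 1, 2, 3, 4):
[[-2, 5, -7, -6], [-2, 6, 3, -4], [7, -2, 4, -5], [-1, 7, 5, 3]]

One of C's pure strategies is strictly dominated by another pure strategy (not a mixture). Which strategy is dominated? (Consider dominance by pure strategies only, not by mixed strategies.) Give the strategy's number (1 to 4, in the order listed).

C prefers columns that give R less. Compare 2 with 4: -6 < 5, -4 < 6, -5 < -2, 3 < 7.
So 4 strictly dominates 2 for C; 2 is strictly dominated.

2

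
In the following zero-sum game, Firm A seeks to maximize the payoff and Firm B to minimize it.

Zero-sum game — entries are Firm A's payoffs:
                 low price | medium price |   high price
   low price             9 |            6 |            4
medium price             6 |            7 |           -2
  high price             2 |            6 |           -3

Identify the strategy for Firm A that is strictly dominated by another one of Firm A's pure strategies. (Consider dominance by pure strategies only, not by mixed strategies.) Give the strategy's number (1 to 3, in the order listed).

3

Compare high price with medium price: 6 > 2, 7 > 6, -2 > -3.
So medium price strictly dominates high price for Firm A; high price is strictly dominated.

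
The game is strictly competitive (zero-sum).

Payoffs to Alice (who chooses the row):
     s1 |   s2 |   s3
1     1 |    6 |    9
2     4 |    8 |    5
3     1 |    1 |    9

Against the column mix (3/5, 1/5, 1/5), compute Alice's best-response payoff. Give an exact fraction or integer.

5

1: (1)·(3/5) + (6)·(1/5) + (9)·(1/5) = 18/5.
2: (4)·(3/5) + (8)·(1/5) + (5)·(1/5) = 5.
3: (1)·(3/5) + (1)·(1/5) + (9)·(1/5) = 13/5.
The best pure response is 2 with expected payoff 5.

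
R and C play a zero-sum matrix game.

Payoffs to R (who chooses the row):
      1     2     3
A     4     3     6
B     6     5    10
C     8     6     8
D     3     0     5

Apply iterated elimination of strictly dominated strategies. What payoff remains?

6

Row D is strictly dominated by row A (4>3, 3>0, 6>5); eliminate D.
Column 3 is strictly dominated by 2 for C (3<6, 5<10, 6<8); eliminate 3.
Row B is strictly dominated by row C (8>6, 6>5); eliminate B.
Row A is strictly dominated by row C (8>4, 6>3); eliminate A.
Column 1 is strictly dominated by 2 for C (6<8); eliminate 1.
Only (C, 2) remains, with payoff 6.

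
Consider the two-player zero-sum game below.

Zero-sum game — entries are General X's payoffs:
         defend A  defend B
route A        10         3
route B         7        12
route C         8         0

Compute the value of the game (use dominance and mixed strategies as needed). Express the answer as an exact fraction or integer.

Row route C is strictly dominated by row route A, so General X never plays it.
The remaining 2×2 game on (route A, route B) × (defend A, defend B) has no saddle point. Let General X play route A with probability p; indifference gives 10p + 7(1−p) = 3p + 12(1−p), so p = 5/12.
Similarly General Y's optimal q on defend A is 3/4, and the value is 10·(3/4) + (3)·(1/4) = 33/4.

33/4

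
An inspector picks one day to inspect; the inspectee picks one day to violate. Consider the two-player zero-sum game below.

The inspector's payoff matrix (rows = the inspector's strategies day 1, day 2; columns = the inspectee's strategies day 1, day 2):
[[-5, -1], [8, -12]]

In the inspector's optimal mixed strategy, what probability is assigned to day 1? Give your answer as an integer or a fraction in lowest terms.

Row minima are -5 and -12, so the inspector's maximin is -5; column maxima are 8 and -1, so the inspectee's minimax is -1. These differ, so the equilibrium is in mixed strategies.
Let the inspector play day 1 with probability p. The inspectee is indifferent when −5p + 8(1−p) = −p − 12(1−p), giving p = 5/6.

5/6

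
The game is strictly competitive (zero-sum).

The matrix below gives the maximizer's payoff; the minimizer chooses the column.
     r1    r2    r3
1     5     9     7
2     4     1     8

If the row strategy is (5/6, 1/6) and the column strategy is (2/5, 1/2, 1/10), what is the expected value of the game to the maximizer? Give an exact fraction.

389/60

Against (2/5, 1/2, 1/10), each row's expected payoff is 1: 36/5; 2: 29/10.
Taking the (5/6, 1/6)-weighted average: (5/6)·(36/5) + (1/6)·(29/10) = 389/60.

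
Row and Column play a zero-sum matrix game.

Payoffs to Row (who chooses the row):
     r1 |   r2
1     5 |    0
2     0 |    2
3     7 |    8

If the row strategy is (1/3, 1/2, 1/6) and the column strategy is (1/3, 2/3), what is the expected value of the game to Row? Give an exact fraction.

5/2

Against (1/3, 2/3), each row's expected payoff is 1: 5/3; 2: 4/3; 3: 23/3.
Taking the (1/3, 1/2, 1/6)-weighted average: (1/3)·(5/3) + (1/2)·(4/3) + (1/6)·(23/3) = 5/2.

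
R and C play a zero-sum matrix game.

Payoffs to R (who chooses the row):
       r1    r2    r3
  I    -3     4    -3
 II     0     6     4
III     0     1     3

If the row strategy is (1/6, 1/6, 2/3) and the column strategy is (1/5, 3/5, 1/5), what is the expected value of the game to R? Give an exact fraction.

Against (1/5, 3/5, 1/5), each row's expected payoff is I: 6/5; II: 22/5; III: 6/5.
Taking the (1/6, 1/6, 2/3)-weighted average: (1/6)·(6/5) + (1/6)·(22/5) + (2/3)·(6/5) = 26/15.

26/15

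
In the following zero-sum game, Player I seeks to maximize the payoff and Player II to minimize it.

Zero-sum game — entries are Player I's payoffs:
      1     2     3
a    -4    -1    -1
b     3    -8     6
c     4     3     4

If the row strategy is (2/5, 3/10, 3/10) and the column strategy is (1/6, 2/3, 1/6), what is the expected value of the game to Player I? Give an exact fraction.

Against (1/6, 2/3, 1/6), each row's expected payoff is a: -3/2; b: -23/6; c: 10/3.
Taking the (2/5, 3/10, 3/10)-weighted average: (2/5)·(-3/2) + (3/10)·(-23/6) + (3/10)·(10/3) = -3/4.

-3/4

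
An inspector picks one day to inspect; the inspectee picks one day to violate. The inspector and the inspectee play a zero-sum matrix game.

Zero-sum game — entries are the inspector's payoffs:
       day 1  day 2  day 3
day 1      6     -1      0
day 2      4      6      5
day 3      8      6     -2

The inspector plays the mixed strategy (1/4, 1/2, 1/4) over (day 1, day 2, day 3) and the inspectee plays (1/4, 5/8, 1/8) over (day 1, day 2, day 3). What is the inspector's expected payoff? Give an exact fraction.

Against (1/4, 5/8, 1/8), each row's expected payoff is day 1: 7/8; day 2: 43/8; day 3: 11/2.
Taking the (1/4, 1/2, 1/4)-weighted average: (1/4)·(7/8) + (1/2)·(43/8) + (1/4)·(11/2) = 137/32.

137/32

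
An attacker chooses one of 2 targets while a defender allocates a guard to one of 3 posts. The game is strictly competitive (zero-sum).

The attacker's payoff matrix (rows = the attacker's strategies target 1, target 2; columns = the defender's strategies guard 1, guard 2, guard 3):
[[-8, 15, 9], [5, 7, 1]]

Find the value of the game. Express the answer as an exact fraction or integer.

Column guard 2 is strictly dominated by guard 3 for the defender (it gives the attacker more in every row).
The remaining 2×2 game on (target 1, target 2) × (guard 1, guard 3) has no saddle point. Let the attacker play target 1 with probability p; indifference gives −8p + 5(1−p) = 9p + (1−p), so p = 4/21.
Similarly the defender's optimal q on guard 1 is 8/21, and the value is -8·(8/21) + (9)·(13/21) = 53/21.

53/21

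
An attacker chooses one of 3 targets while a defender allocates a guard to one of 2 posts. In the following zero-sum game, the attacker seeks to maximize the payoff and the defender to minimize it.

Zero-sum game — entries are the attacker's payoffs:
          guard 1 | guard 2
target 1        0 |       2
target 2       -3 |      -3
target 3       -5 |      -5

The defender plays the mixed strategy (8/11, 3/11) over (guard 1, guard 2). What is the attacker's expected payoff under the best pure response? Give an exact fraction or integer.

6/11

target 1: (0)·(8/11) + (2)·(3/11) = 6/11.
target 2: (-3)·(8/11) + (-3)·(3/11) = -3.
target 3: (-5)·(8/11) + (-5)·(3/11) = -5.
The best pure response is target 1 with expected payoff 6/11.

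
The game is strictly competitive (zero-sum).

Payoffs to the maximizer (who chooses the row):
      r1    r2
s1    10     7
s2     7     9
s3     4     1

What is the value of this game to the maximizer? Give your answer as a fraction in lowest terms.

Row s3 is strictly dominated by row s1, so the maximizer never plays it.
The remaining 2×2 game on (s1, s2) × (r1, r2) has no saddle point. Let the maximizer play s1 with probability p; indifference gives 10p + 7(1−p) = 7p + 9(1−p), so p = 2/5.
Similarly the minimizer's optimal q on r1 is 2/5, and the value is 10·(2/5) + (7)·(3/5) = 41/5.

41/5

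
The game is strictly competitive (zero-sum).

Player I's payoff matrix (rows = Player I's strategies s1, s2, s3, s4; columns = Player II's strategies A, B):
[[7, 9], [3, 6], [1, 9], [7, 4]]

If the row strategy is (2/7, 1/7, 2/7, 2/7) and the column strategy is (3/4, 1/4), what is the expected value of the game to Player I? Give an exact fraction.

Against (3/4, 1/4), each row's expected payoff is s1: 15/2; s2: 15/4; s3: 3; s4: 25/4.
Taking the (2/7, 1/7, 2/7, 2/7)-weighted average: (2/7)·(15/2) + (1/7)·(15/4) + (2/7)·(3) + (2/7)·(25/4) = 149/28.

149/28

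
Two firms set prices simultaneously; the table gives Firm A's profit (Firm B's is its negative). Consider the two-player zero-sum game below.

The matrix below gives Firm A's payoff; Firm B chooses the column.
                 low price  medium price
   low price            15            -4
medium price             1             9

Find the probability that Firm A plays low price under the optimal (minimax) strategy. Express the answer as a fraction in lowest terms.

8/27

Row minima are -4 and 1, so Firm A's maximin is 1; column maxima are 15 and 9, so Firm B's minimax is 9. These differ, so the equilibrium is in mixed strategies.
Let Firm A play low price with probability p. Firm B is indifferent when 15p + (1−p) = −4p + 9(1−p), giving p = 8/27.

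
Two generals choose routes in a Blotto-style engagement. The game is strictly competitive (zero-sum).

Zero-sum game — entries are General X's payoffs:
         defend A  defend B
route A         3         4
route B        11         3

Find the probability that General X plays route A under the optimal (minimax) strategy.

8/9

Row minima are 3 and 3, so General X's maximin is 3; column maxima are 11 and 4, so General Y's minimax is 4. These differ, so the equilibrium is in mixed strategies.
Let General X play route A with probability p. General Y is indifferent when 3p + 11(1−p) = 4p + 3(1−p), giving p = 8/9.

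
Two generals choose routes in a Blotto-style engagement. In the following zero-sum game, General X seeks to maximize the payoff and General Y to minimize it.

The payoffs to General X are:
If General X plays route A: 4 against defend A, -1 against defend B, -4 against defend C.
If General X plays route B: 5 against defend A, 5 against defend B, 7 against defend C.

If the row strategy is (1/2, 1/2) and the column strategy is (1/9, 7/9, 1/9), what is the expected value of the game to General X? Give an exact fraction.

Against (1/9, 7/9, 1/9), each row's expected payoff is route A: -7/9; route B: 47/9.
Taking the (1/2, 1/2)-weighted average: (1/2)·(-7/9) + (1/2)·(47/9) = 20/9.

20/9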